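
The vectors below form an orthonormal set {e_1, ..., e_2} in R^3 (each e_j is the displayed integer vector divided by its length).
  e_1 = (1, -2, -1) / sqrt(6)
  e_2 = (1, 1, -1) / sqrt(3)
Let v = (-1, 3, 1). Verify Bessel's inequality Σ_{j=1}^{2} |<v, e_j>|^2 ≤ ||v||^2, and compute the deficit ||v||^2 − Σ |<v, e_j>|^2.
Σ |<v, e_j>|^2 = 11; ||v||^2 = 11; deficit = 0

Write each e_j = u_j / sqrt(<u_j, u_j>) where u_j is the displayed integer vector. Then <v, e_j> = <v, u_j> / sqrt(<u_j, u_j>), so |<v, e_j>|^2 = <v, u_j>^2 / <u_j, u_j>.
Coefficients: <v, e_1> = -8/sqrt(6), <v, e_2> = 1/sqrt(3).
Square and sum: Σ |<v, e_j>|^2 = 11.
Compute ||v||^2 = v·v = 11.
Deficit = 11 − 11 = 0 ≥ 0, confirming Bessel's inequality. (The deficit equals ||v − Σ <v,e_j> e_j||^2, the squared distance from v to span{e_j}.)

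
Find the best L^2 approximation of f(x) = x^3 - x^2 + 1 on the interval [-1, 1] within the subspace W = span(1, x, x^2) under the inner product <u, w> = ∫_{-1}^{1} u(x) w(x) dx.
g(x) = -x^2 + 3*x/5 + 1

The best approximation g ∈ W is the orthogonal projection of f onto W. Writing g = a_0 + a_1 x + a_2 x^2, the coefficients solve the normal equations G · a = b where
  G_{ij} = <φ_i, φ_j> and b_i = <f, φ_i>, with φ_0 = 1, φ_1 = x, φ_2 = x^2.
G =
  [2, 0, 2/3]
  [0, 2/3, 0]
  [2/3, 0, 2/5],
b = (4/3, 2/5, 4/15).
Solving gives a_0 = 1, a_1 = 3/5, a_2 = -1, so
  g(x) = -x^2 + 3*x/5 + 1.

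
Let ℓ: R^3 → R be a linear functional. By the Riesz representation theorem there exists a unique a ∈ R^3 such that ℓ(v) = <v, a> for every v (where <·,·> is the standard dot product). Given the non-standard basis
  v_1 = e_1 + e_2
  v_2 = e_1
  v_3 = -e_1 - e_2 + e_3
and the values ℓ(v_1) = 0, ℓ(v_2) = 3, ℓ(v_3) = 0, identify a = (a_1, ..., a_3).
a = (3, -3, 0)

Write a = (a_1, ..., a_3) in the standard basis. For each basis vector v_i, ℓ(v_i) = <v_i, a> is a linear equation in the a_j's. Collect the n equations into a matrix system V a = ℓ, where row i of V is v_i (expressed in the standard basis). Since V is invertible (lower-triangular with 1s on the diagonal, up to permutation), solve by back-substitution:
  V =
[[1, 1, 0],
 [1, 0, 0],
 [-1, -1, 1]]
  V a = (0, 3, 0)
Solving gives a = (3, -3, 0).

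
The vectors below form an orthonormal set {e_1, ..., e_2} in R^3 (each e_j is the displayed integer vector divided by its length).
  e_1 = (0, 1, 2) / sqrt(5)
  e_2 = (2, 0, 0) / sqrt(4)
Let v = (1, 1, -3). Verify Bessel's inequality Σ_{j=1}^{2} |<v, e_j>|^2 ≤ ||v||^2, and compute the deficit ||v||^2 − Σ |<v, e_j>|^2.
Σ |<v, e_j>|^2 = 6; ||v||^2 = 11; deficit = 5

Write each e_j = u_j / sqrt(<u_j, u_j>) where u_j is the displayed integer vector. Then <v, e_j> = <v, u_j> / sqrt(<u_j, u_j>), so |<v, e_j>|^2 = <v, u_j>^2 / <u_j, u_j>.
Coefficients: <v, e_1> = -5/sqrt(5), <v, e_2> = 2/sqrt(4).
Square and sum: Σ |<v, e_j>|^2 = 6.
Compute ||v||^2 = v·v = 11.
Deficit = 11 − 6 = 5 ≥ 0, confirming Bessel's inequality. (The deficit equals ||v − Σ <v,e_j> e_j||^2, the squared distance from v to span{e_j}.)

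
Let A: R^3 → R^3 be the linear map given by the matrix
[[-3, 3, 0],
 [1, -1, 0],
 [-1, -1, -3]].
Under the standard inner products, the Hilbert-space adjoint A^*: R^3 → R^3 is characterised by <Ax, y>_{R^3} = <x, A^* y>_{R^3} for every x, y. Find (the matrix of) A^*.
A^* = A^T =
[[-3, 1, -1],
 [3, -1, -1],
 [0, 0, -3]]

For real matrices with standard dot products, the defining identity <Ax, y> = <x, A^* y> gives (Ax)^T y = x^T (A^*) y, i.e. x^T A^T y = x^T (A^*) y. Since this holds for all x, y, we must have A^* = A^T. Therefore
A^* =
[[-3, 1, -1],
 [3, -1, -1],
 [0, 0, -3]].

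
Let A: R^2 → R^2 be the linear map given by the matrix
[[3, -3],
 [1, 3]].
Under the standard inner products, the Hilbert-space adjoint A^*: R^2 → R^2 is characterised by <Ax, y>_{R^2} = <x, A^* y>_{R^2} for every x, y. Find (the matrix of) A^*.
A^* = A^T =
[[3, 1],
 [-3, 3]]

For real matrices with standard dot products, the defining identity <Ax, y> = <x, A^* y> gives (Ax)^T y = x^T (A^*) y, i.e. x^T A^T y = x^T (A^*) y. Since this holds for all x, y, we must have A^* = A^T. Therefore
A^* =
[[3, 1],
 [-3, 3]].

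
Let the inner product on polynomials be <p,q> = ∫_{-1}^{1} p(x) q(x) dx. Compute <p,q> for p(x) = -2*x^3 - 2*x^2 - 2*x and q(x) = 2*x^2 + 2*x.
<p,q> = -88/15

Expand the product: p(x)·q(x) = -4*x^5 - 8*x^4 - 8*x^3 - 4*x^2.
∫_{-1}^{1} of each monomial x^k gives [2/(k+1) if k even, 0 if k odd]. Integrating term-by-term (or equivalently evaluating the antiderivative F(x) = -2*x^6/3 - 8*x^5/5 - 2*x^4 - 4*x^3/3 at the endpoints):
  F(1) − F(−1) = -28/5 − (4/15) = -88/15.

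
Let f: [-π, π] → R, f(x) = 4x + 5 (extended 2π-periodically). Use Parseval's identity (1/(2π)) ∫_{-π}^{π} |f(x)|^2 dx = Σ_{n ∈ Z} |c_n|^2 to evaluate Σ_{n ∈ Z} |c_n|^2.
Σ |c_n|^2 = 16π^2/3 + 25

Expand and integrate term by term over [-π, π]:
  ∫ (4x)^2 dx = 16·(2π^3/3); ∫ 2·4·(5)·x dx = 0 (odd integrand); ∫ 5^2 dx = 25·2π.
So (1/(2π)) ∫_{-π}^{π} (4x + 5)^2 dx = 16π^2/3 + 25 = 16π^2/3 + 25.
Parseval ⇒ Σ |c_n|^2 = 16π^2/3 + 25.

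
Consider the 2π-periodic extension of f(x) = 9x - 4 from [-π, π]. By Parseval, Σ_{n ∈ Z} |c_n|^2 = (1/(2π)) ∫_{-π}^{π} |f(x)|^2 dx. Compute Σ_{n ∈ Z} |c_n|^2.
Σ |c_n|^2 = 27π^2 + 16

Expand and integrate term by term over [-π, π]:
  ∫ (9x)^2 dx = 81·(2π^3/3); ∫ 2·9·(-4)·x dx = 0 (odd integrand); ∫ (-4)^2 dx = 16·2π.
So (1/(2π)) ∫_{-π}^{π} (9x - 4)^2 dx = 81π^2/3 + 16 = 27π^2 + 16.
Parseval ⇒ Σ |c_n|^2 = 27π^2 + 16.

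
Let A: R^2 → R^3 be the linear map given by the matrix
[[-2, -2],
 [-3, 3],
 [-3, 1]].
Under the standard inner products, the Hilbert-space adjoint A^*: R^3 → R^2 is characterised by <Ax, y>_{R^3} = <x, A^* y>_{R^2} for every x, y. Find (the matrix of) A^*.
A^* = A^T =
[[-2, -3, -3],
 [-2, 3, 1]]

For real matrices with standard dot products, the defining identity <Ax, y> = <x, A^* y> gives (Ax)^T y = x^T (A^*) y, i.e. x^T A^T y = x^T (A^*) y. Since this holds for all x, y, we must have A^* = A^T. Therefore
A^* =
[[-2, -3, -3],
 [-2, 3, 1]].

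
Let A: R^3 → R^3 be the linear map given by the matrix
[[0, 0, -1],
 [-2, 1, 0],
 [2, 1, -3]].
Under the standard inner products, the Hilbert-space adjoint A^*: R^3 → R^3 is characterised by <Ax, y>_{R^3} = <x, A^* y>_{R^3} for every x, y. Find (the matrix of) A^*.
A^* = A^T =
[[0, -2, 2],
 [0, 1, 1],
 [-1, 0, -3]]

For real matrices with standard dot products, the defining identity <Ax, y> = <x, A^* y> gives (Ax)^T y = x^T (A^*) y, i.e. x^T A^T y = x^T (A^*) y. Since this holds for all x, y, we must have A^* = A^T. Therefore
A^* =
[[0, -2, 2],
 [0, 1, 1],
 [-1, 0, -3]].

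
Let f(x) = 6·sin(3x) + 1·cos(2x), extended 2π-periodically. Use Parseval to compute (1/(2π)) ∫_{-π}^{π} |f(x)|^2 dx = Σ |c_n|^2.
Σ |c_n|^2 = 37/2

Expand |f|^2 and use orthogonality of {sin(nx), cos(mx)} on [-π, π]:
  ∫_{-π}^{π} sin(nx)^2 dx = π, ∫ cos(mx)^2 dx = π, and cross terms integrate to 0.
So ∫_{-π}^{π} f(x)^2 dx = 6^2 · π + 1^2 · π = (36 + 1)π.
Divide by 2π: (36 + 1)/2 = 37/2.
By Parseval, this equals Σ |c_n|^2.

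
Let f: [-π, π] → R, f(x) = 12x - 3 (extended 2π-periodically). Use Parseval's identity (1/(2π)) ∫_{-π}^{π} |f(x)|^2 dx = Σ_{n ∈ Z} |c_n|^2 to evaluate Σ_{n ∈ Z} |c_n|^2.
Σ |c_n|^2 = 48π^2 + 9

Expand and integrate term by term over [-π, π]:
  ∫ (12x)^2 dx = 144·(2π^3/3); ∫ 2·12·(-3)·x dx = 0 (odd integrand); ∫ (-3)^2 dx = 9·2π.
So (1/(2π)) ∫_{-π}^{π} (12x - 3)^2 dx = 144π^2/3 + 9 = 48π^2 + 9.
Parseval ⇒ Σ |c_n|^2 = 48π^2 + 9.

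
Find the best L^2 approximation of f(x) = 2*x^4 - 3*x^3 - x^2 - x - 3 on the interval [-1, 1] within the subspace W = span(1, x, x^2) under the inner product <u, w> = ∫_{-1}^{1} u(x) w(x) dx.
g(x) = 5*x^2/7 - 14*x/5 - 111/35

The best approximation g ∈ W is the orthogonal projection of f onto W. Writing g = a_0 + a_1 x + a_2 x^2, the coefficients solve the normal equations G · a = b where
  G_{ij} = <φ_i, φ_j> and b_i = <f, φ_i>, with φ_0 = 1, φ_1 = x, φ_2 = x^2.
G =
  [2, 0, 2/3]
  [0, 2/3, 0]
  [2/3, 0, 2/5],
b = (-88/15, -28/15, -64/35).
Solving gives a_0 = -111/35, a_1 = -14/5, a_2 = 5/7, so
  g(x) = 5*x^2/7 - 14*x/5 - 111/35.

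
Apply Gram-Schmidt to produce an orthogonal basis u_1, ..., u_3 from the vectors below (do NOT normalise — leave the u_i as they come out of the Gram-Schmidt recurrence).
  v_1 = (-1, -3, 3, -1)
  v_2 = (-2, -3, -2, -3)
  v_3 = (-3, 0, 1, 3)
Orthogonal basis:
  u_1 = (-1, -3, 3, -1)
  u_2 = (-8/5, -9/5, -16/5, -13/5)
  u_3 = (-749/228, -3/76, -73/228, 557/228)

Apply the Gram-Schmidt recurrence
  u_1 = v_1
  u_i = v_i − Σ_{j<i} ((v_i · u_j) / (u_j · u_j)) · u_j.

Step by step this gives:
  u_1 = (-1, -3, 3, -1)
  u_2 = (-8/5, -9/5, -16/5, -13/5)
  u_3 = (-749/228, -3/76, -73/228, 557/228)

Orthogonality check:
  u_2 · u_1 = 0 (should be 0)
  u_3 · u_1 = 0 (should be 0)
  u_3 · u_2 = 0 (should be 0)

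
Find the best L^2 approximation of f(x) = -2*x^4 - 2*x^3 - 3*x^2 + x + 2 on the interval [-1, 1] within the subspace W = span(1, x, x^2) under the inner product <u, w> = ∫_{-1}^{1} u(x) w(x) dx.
g(x) = -33*x^2/7 - x/5 + 76/35

The best approximation g ∈ W is the orthogonal projection of f onto W. Writing g = a_0 + a_1 x + a_2 x^2, the coefficients solve the normal equations G · a = b where
  G_{ij} = <φ_i, φ_j> and b_i = <f, φ_i>, with φ_0 = 1, φ_1 = x, φ_2 = x^2.
G =
  [2, 0, 2/3]
  [0, 2/3, 0]
  [2/3, 0, 2/5],
b = (6/5, -2/15, -46/105).
Solving gives a_0 = 76/35, a_1 = -1/5, a_2 = -33/7, so
  g(x) = -33*x^2/7 - x/5 + 76/35.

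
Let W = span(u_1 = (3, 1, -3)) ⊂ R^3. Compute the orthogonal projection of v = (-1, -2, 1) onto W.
proj_W(v) = (-24/19, -8/19, 24/19)

Set up U = [u_1 | ... | u_1] ∈ R^(3×1). The projector onto W = col(U) is P = U (U^T U)^(-1) U^T.
Compute U^T U =
  [19],
and U^T v = (-8).
Solve U^T U · c = U^T v for the coefficients: c = (-8/19). The projection is proj_W(v) = U c.
Check: (v - proj_W(v)) · u_1 = 0  (should be 0).
Result: proj_W(v) = (-24/19, -8/19, 24/19).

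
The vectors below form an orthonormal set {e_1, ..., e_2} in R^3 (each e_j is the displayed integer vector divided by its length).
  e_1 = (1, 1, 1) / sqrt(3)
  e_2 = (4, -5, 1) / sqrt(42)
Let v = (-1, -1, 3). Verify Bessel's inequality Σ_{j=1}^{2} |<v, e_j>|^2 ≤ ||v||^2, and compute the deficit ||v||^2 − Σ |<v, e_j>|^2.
Σ |<v, e_j>|^2 = 5/7; ||v||^2 = 11; deficit = 72/7

Write each e_j = u_j / sqrt(<u_j, u_j>) where u_j is the displayed integer vector. Then <v, e_j> = <v, u_j> / sqrt(<u_j, u_j>), so |<v, e_j>|^2 = <v, u_j>^2 / <u_j, u_j>.
Coefficients: <v, e_1> = 1/sqrt(3), <v, e_2> = 4/sqrt(42).
Square and sum: Σ |<v, e_j>|^2 = 5/7.
Compute ||v||^2 = v·v = 11.
Deficit = 11 − 5/7 = 72/7 ≥ 0, confirming Bessel's inequality. (The deficit equals ||v − Σ <v,e_j> e_j||^2, the squared distance from v to span{e_j}.)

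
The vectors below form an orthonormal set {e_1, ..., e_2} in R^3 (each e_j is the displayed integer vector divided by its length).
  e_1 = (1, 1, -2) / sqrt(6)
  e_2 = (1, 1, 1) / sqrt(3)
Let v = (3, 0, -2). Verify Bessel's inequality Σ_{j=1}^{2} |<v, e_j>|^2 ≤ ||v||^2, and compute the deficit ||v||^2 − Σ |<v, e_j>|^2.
Σ |<v, e_j>|^2 = 17/2; ||v||^2 = 13; deficit = 9/2

Write each e_j = u_j / sqrt(<u_j, u_j>) where u_j is the displayed integer vector. Then <v, e_j> = <v, u_j> / sqrt(<u_j, u_j>), so |<v, e_j>|^2 = <v, u_j>^2 / <u_j, u_j>.
Coefficients: <v, e_1> = 7/sqrt(6), <v, e_2> = 1/sqrt(3).
Square and sum: Σ |<v, e_j>|^2 = 17/2.
Compute ||v||^2 = v·v = 13.
Deficit = 13 − 17/2 = 9/2 ≥ 0, confirming Bessel's inequality. (The deficit equals ||v − Σ <v,e_j> e_j||^2, the squared distance from v to span{e_j}.)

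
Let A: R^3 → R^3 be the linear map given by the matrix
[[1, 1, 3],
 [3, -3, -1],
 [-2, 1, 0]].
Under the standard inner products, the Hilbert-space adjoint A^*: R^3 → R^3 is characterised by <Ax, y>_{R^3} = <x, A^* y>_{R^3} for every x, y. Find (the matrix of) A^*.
A^* = A^T =
[[1, 3, -2],
 [1, -3, 1],
 [3, -1, 0]]

For real matrices with standard dot products, the defining identity <Ax, y> = <x, A^* y> gives (Ax)^T y = x^T (A^*) y, i.e. x^T A^T y = x^T (A^*) y. Since this holds for all x, y, we must have A^* = A^T. Therefore
A^* =
[[1, 3, -2],
 [1, -3, 1],
 [3, -1, 0]].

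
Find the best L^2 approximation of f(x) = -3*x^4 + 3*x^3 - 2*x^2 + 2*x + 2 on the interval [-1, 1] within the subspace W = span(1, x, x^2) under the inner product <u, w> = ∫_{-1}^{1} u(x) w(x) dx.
g(x) = -32*x^2/7 + 19*x/5 + 79/35

The best approximation g ∈ W is the orthogonal projection of f onto W. Writing g = a_0 + a_1 x + a_2 x^2, the coefficients solve the normal equations G · a = b where
  G_{ij} = <φ_i, φ_j> and b_i = <f, φ_i>, with φ_0 = 1, φ_1 = x, φ_2 = x^2.
G =
  [2, 0, 2/3]
  [0, 2/3, 0]
  [2/3, 0, 2/5],
b = (22/15, 38/15, -34/105).
Solving gives a_0 = 79/35, a_1 = 19/5, a_2 = -32/7, so
  g(x) = -32*x^2/7 + 19*x/5 + 79/35.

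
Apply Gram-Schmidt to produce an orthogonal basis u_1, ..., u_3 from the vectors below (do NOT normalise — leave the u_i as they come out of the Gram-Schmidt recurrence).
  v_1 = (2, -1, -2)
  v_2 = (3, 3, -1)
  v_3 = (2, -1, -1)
Orthogonal basis:
  u_1 = (2, -1, -2)
  u_2 = (17/9, 32/9, 1/9)
  u_3 = (63/146, -18/73, 81/146)

Apply the Gram-Schmidt recurrence
  u_1 = v_1
  u_i = v_i − Σ_{j<i} ((v_i · u_j) / (u_j · u_j)) · u_j.

Step by step this gives:
  u_1 = (2, -1, -2)
  u_2 = (17/9, 32/9, 1/9)
  u_3 = (63/146, -18/73, 81/146)

Orthogonality check:
  u_2 · u_1 = 0 (should be 0)
  u_3 · u_1 = 0 (should be 0)
  u_3 · u_2 = 0 (should be 0)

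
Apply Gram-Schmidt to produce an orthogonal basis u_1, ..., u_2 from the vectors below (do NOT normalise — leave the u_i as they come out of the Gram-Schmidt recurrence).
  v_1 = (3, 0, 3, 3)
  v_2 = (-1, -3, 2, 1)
Orthogonal basis:
  u_1 = (3, 0, 3, 3)
  u_2 = (-5/3, -3, 4/3, 1/3)

Apply the Gram-Schmidt recurrence
  u_1 = v_1
  u_i = v_i − Σ_{j<i} ((v_i · u_j) / (u_j · u_j)) · u_j.

Step by step this gives:
  u_1 = (3, 0, 3, 3)
  u_2 = (-5/3, -3, 4/3, 1/3)

Orthogonality check:
  u_2 · u_1 = 0 (should be 0)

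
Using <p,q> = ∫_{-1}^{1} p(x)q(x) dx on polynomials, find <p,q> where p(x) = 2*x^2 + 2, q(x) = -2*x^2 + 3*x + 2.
<p,q> = 32/5

Expand the product: p(x)·q(x) = -4*x^4 + 6*x^3 + 6*x + 4.
∫_{-1}^{1} of each monomial x^k gives [2/(k+1) if k even, 0 if k odd]. Integrating term-by-term (or equivalently evaluating the antiderivative F(x) = -4*x^5/5 + 3*x^4/2 + 3*x^2 + 4*x at the endpoints):
  F(1) − F(−1) = 77/10 − (13/10) = 32/5.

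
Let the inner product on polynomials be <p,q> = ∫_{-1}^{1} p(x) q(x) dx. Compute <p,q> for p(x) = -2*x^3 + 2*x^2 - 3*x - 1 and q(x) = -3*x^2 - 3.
<p,q> = 8/5

Expand the product: p(x)·q(x) = 6*x^5 - 6*x^4 + 15*x^3 - 3*x^2 + 9*x + 3.
∫_{-1}^{1} of each monomial x^k gives [2/(k+1) if k even, 0 if k odd]. Integrating term-by-term (or equivalently evaluating the antiderivative F(x) = x^6 - 6*x^5/5 + 15*x^4/4 - x^3 + 9*x^2/2 + 3*x at the endpoints):
  F(1) − F(−1) = 201/20 − (169/20) = 8/5.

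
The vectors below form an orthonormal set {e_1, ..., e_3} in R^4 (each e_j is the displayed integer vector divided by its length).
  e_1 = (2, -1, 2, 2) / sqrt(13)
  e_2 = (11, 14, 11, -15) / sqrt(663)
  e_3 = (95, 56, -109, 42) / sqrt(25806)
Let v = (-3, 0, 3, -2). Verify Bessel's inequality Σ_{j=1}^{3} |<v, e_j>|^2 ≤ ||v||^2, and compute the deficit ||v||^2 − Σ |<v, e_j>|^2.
Σ |<v, e_j>|^2 = 7*2**(113/139)*3**(138/695)*5**(624/695)*7**(178/695)/5; ||v||^2 = 22; deficit = 162/253

Write each e_j = u_j / sqrt(<u_j, u_j>) where u_j is the displayed integer vector. Then <v, e_j> = <v, u_j> / sqrt(<u_j, u_j>), so |<v, e_j>|^2 = <v, u_j>^2 / <u_j, u_j>.
Coefficients: <v, e_1> = -4/sqrt(13), <v, e_2> = 30/sqrt(663), <v, e_3> = -696/sqrt(25806).
Square and sum: Σ |<v, e_j>|^2 = 7*2**(113/139)*3**(138/695)*5**(624/695)*7**(178/695)/5.
Compute ||v||^2 = v·v = 22.
Deficit = 22 − 7*2**(113/139)*3**(138/695)*5**(624/695)*7**(178/695)/5 = 162/253 ≥ 0, confirming Bessel's inequality. (The deficit equals ||v − Σ <v,e_j> e_j||^2, the squared distance from v to span{e_j}.)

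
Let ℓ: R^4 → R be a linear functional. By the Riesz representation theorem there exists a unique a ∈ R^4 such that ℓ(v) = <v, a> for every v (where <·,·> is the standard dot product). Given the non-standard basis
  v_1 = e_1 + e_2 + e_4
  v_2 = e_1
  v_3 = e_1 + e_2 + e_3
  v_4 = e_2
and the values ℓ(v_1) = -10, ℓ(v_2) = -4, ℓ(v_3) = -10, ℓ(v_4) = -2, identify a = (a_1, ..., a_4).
a = (-4, -2, -4, -4)

Write a = (a_1, ..., a_4) in the standard basis. For each basis vector v_i, ℓ(v_i) = <v_i, a> is a linear equation in the a_j's. Collect the n equations into a matrix system V a = ℓ, where row i of V is v_i (expressed in the standard basis). Since V is invertible (lower-triangular with 1s on the diagonal, up to permutation), solve by back-substitution:
  V =
[[1, 1, 0, 1],
 [1, 0, 0, 0],
 [1, 1, 1, 0],
 [0, 1, 0, 0]]
  V a = (-10, -4, -10, -2)
Solving gives a = (-4, -2, -4, -4).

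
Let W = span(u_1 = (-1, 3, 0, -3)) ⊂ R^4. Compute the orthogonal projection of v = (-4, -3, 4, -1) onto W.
proj_W(v) = (2/19, -6/19, 0, 6/19)

Set up U = [u_1 | ... | u_1] ∈ R^(4×1). The projector onto W = col(U) is P = U (U^T U)^(-1) U^T.
Compute U^T U =
  [19],
and U^T v = (-2).
Solve U^T U · c = U^T v for the coefficients: c = (-2/19). The projection is proj_W(v) = U c.
Check: (v - proj_W(v)) · u_1 = 0  (should be 0).
Result: proj_W(v) = (2/19, -6/19, 0, 6/19).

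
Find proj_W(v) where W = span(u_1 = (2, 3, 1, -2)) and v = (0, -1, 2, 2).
proj_W(v) = (-5/9, -5/6, -5/18, 5/9)

Set up U = [u_1 | ... | u_1] ∈ R^(4×1). The projector onto W = col(U) is P = U (U^T U)^(-1) U^T.
Compute U^T U =
  [18],
and U^T v = (-5).
Solve U^T U · c = U^T v for the coefficients: c = (-5/18). The projection is proj_W(v) = U c.
Check: (v - proj_W(v)) · u_1 = 0  (should be 0).
Result: proj_W(v) = (-5/9, -5/6, -5/18, 5/9).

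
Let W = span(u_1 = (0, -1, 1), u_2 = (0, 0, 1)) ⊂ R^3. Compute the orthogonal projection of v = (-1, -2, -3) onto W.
proj_W(v) = (0, -2, -3)

Set up U = [u_1 | ... | u_2] ∈ R^(3×2). The projector onto W = col(U) is P = U (U^T U)^(-1) U^T.
Compute U^T U =
  [2, 1]
  [1, 1],
and U^T v = (-1, -3).
Solve U^T U · c = U^T v for the coefficients: c = (2, -5). The projection is proj_W(v) = U c.
Check: (v - proj_W(v)) · u_1 = 0  (should be 0).
Check: (v - proj_W(v)) · u_2 = 0  (should be 0).
Result: proj_W(v) = (0, -2, -3).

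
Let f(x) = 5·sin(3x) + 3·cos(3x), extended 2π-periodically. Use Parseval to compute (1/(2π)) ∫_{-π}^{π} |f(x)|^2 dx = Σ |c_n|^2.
Σ |c_n|^2 = 17

Expand |f|^2 and use orthogonality of {sin(nx), cos(mx)} on [-π, π]:
  ∫_{-π}^{π} sin(nx)^2 dx = π, ∫ cos(mx)^2 dx = π, and cross terms integrate to 0.
So ∫_{-π}^{π} f(x)^2 dx = 5^2 · π + 3^2 · π = (25 + 9)π.
Divide by 2π: (25 + 9)/2 = 17.
By Parseval, this equals Σ |c_n|^2.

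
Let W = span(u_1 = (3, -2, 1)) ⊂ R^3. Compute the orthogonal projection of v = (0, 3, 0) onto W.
proj_W(v) = (-9/7, 6/7, -3/7)

Set up U = [u_1 | ... | u_1] ∈ R^(3×1). The projector onto W = col(U) is P = U (U^T U)^(-1) U^T.
Compute U^T U =
  [14],
and U^T v = (-6).
Solve U^T U · c = U^T v for the coefficients: c = (-3/7). The projection is proj_W(v) = U c.
Check: (v - proj_W(v)) · u_1 = 0  (should be 0).
Result: proj_W(v) = (-9/7, 6/7, -3/7).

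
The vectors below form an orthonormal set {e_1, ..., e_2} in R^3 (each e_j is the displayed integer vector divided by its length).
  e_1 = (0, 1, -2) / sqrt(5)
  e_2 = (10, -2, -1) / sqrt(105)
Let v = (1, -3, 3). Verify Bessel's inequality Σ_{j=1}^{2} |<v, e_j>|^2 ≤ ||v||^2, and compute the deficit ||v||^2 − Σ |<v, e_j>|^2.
Σ |<v, e_j>|^2 = 374/21; ||v||^2 = 19; deficit = 25/21

Write each e_j = u_j / sqrt(<u_j, u_j>) where u_j is the displayed integer vector. Then <v, e_j> = <v, u_j> / sqrt(<u_j, u_j>), so |<v, e_j>|^2 = <v, u_j>^2 / <u_j, u_j>.
Coefficients: <v, e_1> = -9/sqrt(5), <v, e_2> = 13/sqrt(105).
Square and sum: Σ |<v, e_j>|^2 = 374/21.
Compute ||v||^2 = v·v = 19.
Deficit = 19 − 374/21 = 25/21 ≥ 0, confirming Bessel's inequality. (The deficit equals ||v − Σ <v,e_j> e_j||^2, the squared distance from v to span{e_j}.)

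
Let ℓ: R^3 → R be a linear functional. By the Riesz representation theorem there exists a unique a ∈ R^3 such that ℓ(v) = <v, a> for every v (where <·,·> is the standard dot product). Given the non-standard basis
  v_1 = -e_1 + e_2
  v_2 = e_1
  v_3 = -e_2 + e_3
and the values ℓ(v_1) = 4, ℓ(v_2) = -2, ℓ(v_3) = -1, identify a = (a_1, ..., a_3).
a = (-2, 2, 1)

Write a = (a_1, ..., a_3) in the standard basis. For each basis vector v_i, ℓ(v_i) = <v_i, a> is a linear equation in the a_j's. Collect the n equations into a matrix system V a = ℓ, where row i of V is v_i (expressed in the standard basis). Since V is invertible (lower-triangular with 1s on the diagonal, up to permutation), solve by back-substitution:
  V =
[[-1, 1, 0],
 [1, 0, 0],
 [0, -1, 1]]
  V a = (4, -2, -1)
Solving gives a = (-2, 2, 1).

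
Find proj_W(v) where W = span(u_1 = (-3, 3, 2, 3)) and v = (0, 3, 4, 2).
proj_W(v) = (-69/31, 69/31, 46/31, 69/31)

Set up U = [u_1 | ... | u_1] ∈ R^(4×1). The projector onto W = col(U) is P = U (U^T U)^(-1) U^T.
Compute U^T U =
  [31],
and U^T v = (23).
Solve U^T U · c = U^T v for the coefficients: c = (23/31). The projection is proj_W(v) = U c.
Check: (v - proj_W(v)) · u_1 = 0  (should be 0).
Result: proj_W(v) = (-69/31, 69/31, 46/31, 69/31).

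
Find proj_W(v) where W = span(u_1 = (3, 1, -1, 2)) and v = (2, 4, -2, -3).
proj_W(v) = (6/5, 2/5, -2/5, 4/5)

Set up U = [u_1 | ... | u_1] ∈ R^(4×1). The projector onto W = col(U) is P = U (U^T U)^(-1) U^T.
Compute U^T U =
  [15],
and U^T v = (6).
Solve U^T U · c = U^T v for the coefficients: c = (2/5). The projection is proj_W(v) = U c.
Check: (v - proj_W(v)) · u_1 = 0  (should be 0).
Result: proj_W(v) = (6/5, 2/5, -2/5, 4/5).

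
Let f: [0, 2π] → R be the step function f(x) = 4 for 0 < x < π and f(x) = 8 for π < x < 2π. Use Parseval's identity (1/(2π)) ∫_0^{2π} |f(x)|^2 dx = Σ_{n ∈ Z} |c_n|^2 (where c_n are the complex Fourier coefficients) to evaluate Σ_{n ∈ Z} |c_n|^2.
Σ |c_n|^2 = 40

Parseval equates the L^2 energy of f (normalised by 1/(2π)) with the ℓ^2 sum of its Fourier coefficients: (1/(2π)) ∫_0^{2π} |f|^2 = Σ |c_n|^2.
Compute the left side: (1/(2π)) [∫_0^π 4^2 dx + ∫_π^{2π} 8^2 dx] = (1/(2π)) · (16π + 64π) = (16 + 64)/2 = 40.
So Σ_{n ∈ Z} |c_n|^2 = 40.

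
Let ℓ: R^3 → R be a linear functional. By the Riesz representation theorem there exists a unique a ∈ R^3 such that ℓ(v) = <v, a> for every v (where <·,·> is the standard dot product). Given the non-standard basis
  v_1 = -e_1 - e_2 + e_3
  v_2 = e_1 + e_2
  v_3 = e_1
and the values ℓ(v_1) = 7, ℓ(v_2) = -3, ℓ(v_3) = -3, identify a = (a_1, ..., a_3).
a = (-3, 0, 4)

Write a = (a_1, ..., a_3) in the standard basis. For each basis vector v_i, ℓ(v_i) = <v_i, a> is a linear equation in the a_j's. Collect the n equations into a matrix system V a = ℓ, where row i of V is v_i (expressed in the standard basis). Since V is invertible (lower-triangular with 1s on the diagonal, up to permutation), solve by back-substitution:
  V =
[[-1, -1, 1],
 [1, 1, 0],
 [1, 0, 0]]
  V a = (7, -3, -3)
Solving gives a = (-3, 0, 4).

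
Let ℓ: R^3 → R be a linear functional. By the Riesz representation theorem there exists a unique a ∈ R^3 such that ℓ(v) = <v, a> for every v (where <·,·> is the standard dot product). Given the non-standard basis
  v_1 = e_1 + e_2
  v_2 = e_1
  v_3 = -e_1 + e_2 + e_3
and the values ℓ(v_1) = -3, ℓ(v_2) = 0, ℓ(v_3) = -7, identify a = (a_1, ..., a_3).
a = (0, -3, -4)

Write a = (a_1, ..., a_3) in the standard basis. For each basis vector v_i, ℓ(v_i) = <v_i, a> is a linear equation in the a_j's. Collect the n equations into a matrix system V a = ℓ, where row i of V is v_i (expressed in the standard basis). Since V is invertible (lower-triangular with 1s on the diagonal, up to permutation), solve by back-substitution:
  V =
[[1, 1, 0],
 [1, 0, 0],
 [-1, 1, 1]]
  V a = (-3, 0, -7)
Solving gives a = (0, -3, -4).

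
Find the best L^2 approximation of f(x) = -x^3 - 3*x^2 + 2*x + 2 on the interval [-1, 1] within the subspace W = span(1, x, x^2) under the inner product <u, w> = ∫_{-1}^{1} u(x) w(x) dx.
g(x) = -3*x^2 + 7*x/5 + 2

The best approximation g ∈ W is the orthogonal projection of f onto W. Writing g = a_0 + a_1 x + a_2 x^2, the coefficients solve the normal equations G · a = b where
  G_{ij} = <φ_i, φ_j> and b_i = <f, φ_i>, with φ_0 = 1, φ_1 = x, φ_2 = x^2.
G =
  [2, 0, 2/3]
  [0, 2/3, 0]
  [2/3, 0, 2/5],
b = (2, 14/15, 2/15).
Solving gives a_0 = 2, a_1 = 7/5, a_2 = -3, so
  g(x) = -3*x^2 + 7*x/5 + 2.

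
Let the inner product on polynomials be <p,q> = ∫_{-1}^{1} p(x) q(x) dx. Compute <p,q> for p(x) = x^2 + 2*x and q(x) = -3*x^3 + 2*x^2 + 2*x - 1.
<p,q> = 2/5

Expand the product: p(x)·q(x) = -3*x^5 - 4*x^4 + 6*x^3 + 3*x^2 - 2*x.
∫_{-1}^{1} of each monomial x^k gives [2/(k+1) if k even, 0 if k odd]. Integrating term-by-term (or equivalently evaluating the antiderivative F(x) = -x^6/2 - 4*x^5/5 + 3*x^4/2 + x^3 - x^2 at the endpoints):
  F(1) − F(−1) = 1/5 − (-1/5) = 2/5.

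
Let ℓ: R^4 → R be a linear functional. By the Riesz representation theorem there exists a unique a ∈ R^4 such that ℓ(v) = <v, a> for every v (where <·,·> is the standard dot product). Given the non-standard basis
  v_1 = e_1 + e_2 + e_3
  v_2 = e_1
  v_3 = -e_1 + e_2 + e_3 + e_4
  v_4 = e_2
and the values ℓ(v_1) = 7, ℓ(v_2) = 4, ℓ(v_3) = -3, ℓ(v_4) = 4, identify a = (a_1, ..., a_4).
a = (4, 4, -1, -2)

Write a = (a_1, ..., a_4) in the standard basis. For each basis vector v_i, ℓ(v_i) = <v_i, a> is a linear equation in the a_j's. Collect the n equations into a matrix system V a = ℓ, where row i of V is v_i (expressed in the standard basis). Since V is invertible (lower-triangular with 1s on the diagonal, up to permutation), solve by back-substitution:
  V =
[[1, 1, 1, 0],
 [1, 0, 0, 0],
 [-1, 1, 1, 1],
 [0, 1, 0, 0]]
  V a = (7, 4, -3, 4)
Solving gives a = (4, 4, -1, -2).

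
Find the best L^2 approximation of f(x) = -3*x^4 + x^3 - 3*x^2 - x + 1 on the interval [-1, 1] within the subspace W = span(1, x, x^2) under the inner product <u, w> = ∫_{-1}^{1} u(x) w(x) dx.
g(x) = -39*x^2/7 - 2*x/5 + 44/35

The best approximation g ∈ W is the orthogonal projection of f onto W. Writing g = a_0 + a_1 x + a_2 x^2, the coefficients solve the normal equations G · a = b where
  G_{ij} = <φ_i, φ_j> and b_i = <f, φ_i>, with φ_0 = 1, φ_1 = x, φ_2 = x^2.
G =
  [2, 0, 2/3]
  [0, 2/3, 0]
  [2/3, 0, 2/5],
b = (-6/5, -4/15, -146/105).
Solving gives a_0 = 44/35, a_1 = -2/5, a_2 = -39/7, so
  g(x) = -39*x^2/7 - 2*x/5 + 44/35.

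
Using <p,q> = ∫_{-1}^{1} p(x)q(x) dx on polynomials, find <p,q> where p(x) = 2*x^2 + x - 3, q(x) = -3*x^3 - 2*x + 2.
<p,q> = -178/15

Expand the product: p(x)·q(x) = -6*x^5 - 3*x^4 + 5*x^3 + 2*x^2 + 8*x - 6.
∫_{-1}^{1} of each monomial x^k gives [2/(k+1) if k even, 0 if k odd]. Integrating term-by-term (or equivalently evaluating the antiderivative F(x) = -x^6 - 3*x^5/5 + 5*x^4/4 + 2*x^3/3 + 4*x^2 - 6*x at the endpoints):
  F(1) − F(−1) = -101/60 − (611/60) = -178/15.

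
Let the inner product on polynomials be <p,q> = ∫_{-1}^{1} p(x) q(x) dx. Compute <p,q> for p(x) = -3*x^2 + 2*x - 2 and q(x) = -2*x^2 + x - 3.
<p,q> = 122/5

Expand the product: p(x)·q(x) = 6*x^4 - 7*x^3 + 15*x^2 - 8*x + 6.
∫_{-1}^{1} of each monomial x^k gives [2/(k+1) if k even, 0 if k odd]. Integrating term-by-term (or equivalently evaluating the antiderivative F(x) = 6*x^5/5 - 7*x^4/4 + 5*x^3 - 4*x^2 + 6*x at the endpoints):
  F(1) − F(−1) = 129/20 − (-359/20) = 122/5.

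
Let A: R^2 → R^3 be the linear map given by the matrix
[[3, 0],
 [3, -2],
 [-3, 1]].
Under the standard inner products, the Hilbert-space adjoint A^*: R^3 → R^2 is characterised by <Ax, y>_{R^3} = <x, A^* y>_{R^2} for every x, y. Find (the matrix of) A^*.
A^* = A^T =
[[3, 3, -3],
 [0, -2, 1]]

For real matrices with standard dot products, the defining identity <Ax, y> = <x, A^* y> gives (Ax)^T y = x^T (A^*) y, i.e. x^T A^T y = x^T (A^*) y. Since this holds for all x, y, we must have A^* = A^T. Therefore
A^* =
[[3, 3, -3],
 [0, -2, 1]].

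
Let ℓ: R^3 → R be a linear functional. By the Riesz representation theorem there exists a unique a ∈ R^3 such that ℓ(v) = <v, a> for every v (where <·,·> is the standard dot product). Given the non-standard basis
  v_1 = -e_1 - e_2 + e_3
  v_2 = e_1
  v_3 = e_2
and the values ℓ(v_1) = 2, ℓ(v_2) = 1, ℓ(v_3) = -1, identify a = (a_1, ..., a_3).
a = (1, -1, 2)

Write a = (a_1, ..., a_3) in the standard basis. For each basis vector v_i, ℓ(v_i) = <v_i, a> is a linear equation in the a_j's. Collect the n equations into a matrix system V a = ℓ, where row i of V is v_i (expressed in the standard basis). Since V is invertible (lower-triangular with 1s on the diagonal, up to permutation), solve by back-substitution:
  V =
[[-1, -1, 1],
 [1, 0, 0],
 [0, 1, 0]]
  V a = (2, 1, -1)
Solving gives a = (1, -1, 2).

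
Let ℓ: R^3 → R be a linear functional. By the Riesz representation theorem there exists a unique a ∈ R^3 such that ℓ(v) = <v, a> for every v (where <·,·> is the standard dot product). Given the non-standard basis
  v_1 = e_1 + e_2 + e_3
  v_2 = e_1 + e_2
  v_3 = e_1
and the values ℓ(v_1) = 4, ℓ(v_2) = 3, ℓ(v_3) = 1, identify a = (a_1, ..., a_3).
a = (1, 2, 1)

Write a = (a_1, ..., a_3) in the standard basis. For each basis vector v_i, ℓ(v_i) = <v_i, a> is a linear equation in the a_j's. Collect the n equations into a matrix system V a = ℓ, where row i of V is v_i (expressed in the standard basis). Since V is invertible (lower-triangular with 1s on the diagonal, up to permutation), solve by back-substitution:
  V =
[[1, 1, 1],
 [1, 1, 0],
 [1, 0, 0]]
  V a = (4, 3, 1)
Solving gives a = (1, 2, 1).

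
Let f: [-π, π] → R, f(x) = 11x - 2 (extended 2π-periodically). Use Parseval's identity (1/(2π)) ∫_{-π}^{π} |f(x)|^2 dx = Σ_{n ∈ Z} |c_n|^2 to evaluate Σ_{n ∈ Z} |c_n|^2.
Σ |c_n|^2 = 121π^2/3 + 4

Expand and integrate term by term over [-π, π]:
  ∫ (11x)^2 dx = 121·(2π^3/3); ∫ 2·11·(-2)·x dx = 0 (odd integrand); ∫ (-2)^2 dx = 4·2π.
So (1/(2π)) ∫_{-π}^{π} (11x - 2)^2 dx = 121π^2/3 + 4 = 121π^2/3 + 4.
Parseval ⇒ Σ |c_n|^2 = 121π^2/3 + 4.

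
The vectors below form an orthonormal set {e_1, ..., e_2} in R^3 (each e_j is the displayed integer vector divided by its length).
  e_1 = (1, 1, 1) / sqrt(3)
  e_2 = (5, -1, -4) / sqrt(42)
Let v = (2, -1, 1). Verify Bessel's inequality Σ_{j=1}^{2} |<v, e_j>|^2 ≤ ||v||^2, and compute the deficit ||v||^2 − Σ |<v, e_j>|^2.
Σ |<v, e_j>|^2 = 5/2; ||v||^2 = 6; deficit = 7/2

Write each e_j = u_j / sqrt(<u_j, u_j>) where u_j is the displayed integer vector. Then <v, e_j> = <v, u_j> / sqrt(<u_j, u_j>), so |<v, e_j>|^2 = <v, u_j>^2 / <u_j, u_j>.
Coefficients: <v, e_1> = 2/sqrt(3), <v, e_2> = 7/sqrt(42).
Square and sum: Σ |<v, e_j>|^2 = 5/2.
Compute ||v||^2 = v·v = 6.
Deficit = 6 − 5/2 = 7/2 ≥ 0, confirming Bessel's inequality. (The deficit equals ||v − Σ <v,e_j> e_j||^2, the squared distance from v to span{e_j}.)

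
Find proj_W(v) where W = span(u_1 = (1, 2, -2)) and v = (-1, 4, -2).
proj_W(v) = (11/9, 22/9, -22/9)

Set up U = [u_1 | ... | u_1] ∈ R^(3×1). The projector onto W = col(U) is P = U (U^T U)^(-1) U^T.
Compute U^T U =
  [9],
and U^T v = (11).
Solve U^T U · c = U^T v for the coefficients: c = (11/9). The projection is proj_W(v) = U c.
Check: (v - proj_W(v)) · u_1 = 0  (should be 0).
Result: proj_W(v) = (11/9, 22/9, -22/9).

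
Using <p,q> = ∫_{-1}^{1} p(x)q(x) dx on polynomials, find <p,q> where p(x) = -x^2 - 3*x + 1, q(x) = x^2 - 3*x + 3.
<p,q> = 154/15

Expand the product: p(x)·q(x) = -x^4 + 7*x^2 - 12*x + 3.
∫_{-1}^{1} of each monomial x^k gives [2/(k+1) if k even, 0 if k odd]. Integrating term-by-term (or equivalently evaluating the antiderivative F(x) = -x^5/5 + 7*x^3/3 - 6*x^2 + 3*x at the endpoints):
  F(1) − F(−1) = -13/15 − (-167/15) = 154/15.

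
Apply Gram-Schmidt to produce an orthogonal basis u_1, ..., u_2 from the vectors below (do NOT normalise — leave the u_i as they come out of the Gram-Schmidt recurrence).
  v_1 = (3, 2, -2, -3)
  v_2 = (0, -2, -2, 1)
Orthogonal basis:
  u_1 = (3, 2, -2, -3)
  u_2 = (9/26, -23/13, -29/13, 17/26)

Apply the Gram-Schmidt recurrence
  u_1 = v_1
  u_i = v_i − Σ_{j<i} ((v_i · u_j) / (u_j · u_j)) · u_j.

Step by step this gives:
  u_1 = (3, 2, -2, -3)
  u_2 = (9/26, -23/13, -29/13, 17/26)

Orthogonality check:
  u_2 · u_1 = 0 (should be 0)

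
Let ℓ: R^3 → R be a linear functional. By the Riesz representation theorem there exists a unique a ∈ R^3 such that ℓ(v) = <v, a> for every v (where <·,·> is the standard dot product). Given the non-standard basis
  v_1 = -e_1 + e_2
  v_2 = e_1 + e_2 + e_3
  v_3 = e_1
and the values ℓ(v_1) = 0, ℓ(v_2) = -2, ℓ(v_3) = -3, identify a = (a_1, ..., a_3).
a = (-3, -3, 4)

Write a = (a_1, ..., a_3) in the standard basis. For each basis vector v_i, ℓ(v_i) = <v_i, a> is a linear equation in the a_j's. Collect the n equations into a matrix system V a = ℓ, where row i of V is v_i (expressed in the standard basis). Since V is invertible (lower-triangular with 1s on the diagonal, up to permutation), solve by back-substitution:
  V =
[[-1, 1, 0],
 [1, 1, 1],
 [1, 0, 0]]
  V a = (0, -2, -3)
Solving gives a = (-3, -3, 4).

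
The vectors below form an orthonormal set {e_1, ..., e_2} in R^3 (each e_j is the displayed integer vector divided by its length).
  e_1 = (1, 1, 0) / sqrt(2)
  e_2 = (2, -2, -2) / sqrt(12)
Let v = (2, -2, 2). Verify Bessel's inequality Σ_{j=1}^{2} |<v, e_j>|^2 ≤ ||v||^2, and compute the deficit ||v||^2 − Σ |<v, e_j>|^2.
Σ |<v, e_j>|^2 = 4/3; ||v||^2 = 12; deficit = 32/3

Write each e_j = u_j / sqrt(<u_j, u_j>) where u_j is the displayed integer vector. Then <v, e_j> = <v, u_j> / sqrt(<u_j, u_j>), so |<v, e_j>|^2 = <v, u_j>^2 / <u_j, u_j>.
Coefficients: <v, e_1> = 0/sqrt(2), <v, e_2> = 4/sqrt(12).
Square and sum: Σ |<v, e_j>|^2 = 4/3.
Compute ||v||^2 = v·v = 12.
Deficit = 12 − 4/3 = 32/3 ≥ 0, confirming Bessel's inequality. (The deficit equals ||v − Σ <v,e_j> e_j||^2, the squared distance from v to span{e_j}.)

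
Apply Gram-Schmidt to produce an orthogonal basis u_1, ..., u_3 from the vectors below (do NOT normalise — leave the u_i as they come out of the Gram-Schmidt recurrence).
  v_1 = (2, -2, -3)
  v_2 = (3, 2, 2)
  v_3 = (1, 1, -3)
Orthogonal basis:
  u_1 = (2, -2, -3)
  u_2 = (59/17, 26/17, 22/17)
  u_3 = (-82/273, 41/21, -410/273)

Apply the Gram-Schmidt recurrence
  u_1 = v_1
  u_i = v_i − Σ_{j<i} ((v_i · u_j) / (u_j · u_j)) · u_j.

Step by step this gives:
  u_1 = (2, -2, -3)
  u_2 = (59/17, 26/17, 22/17)
  u_3 = (-82/273, 41/21, -410/273)

Orthogonality check:
  u_2 · u_1 = 0 (should be 0)
  u_3 · u_1 = 0 (should be 0)
  u_3 · u_2 = 0 (should be 0)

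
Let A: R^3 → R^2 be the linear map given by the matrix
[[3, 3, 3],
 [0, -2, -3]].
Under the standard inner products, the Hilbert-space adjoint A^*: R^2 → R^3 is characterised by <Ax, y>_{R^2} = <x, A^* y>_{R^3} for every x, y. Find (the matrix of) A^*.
A^* = A^T =
[[3, 0],
 [3, -2],
 [3, -3]]

For real matrices with standard dot products, the defining identity <Ax, y> = <x, A^* y> gives (Ax)^T y = x^T (A^*) y, i.e. x^T A^T y = x^T (A^*) y. Since this holds for all x, y, we must have A^* = A^T. Therefore
A^* =
[[3, 0],
 [3, -2],
 [3, -3]].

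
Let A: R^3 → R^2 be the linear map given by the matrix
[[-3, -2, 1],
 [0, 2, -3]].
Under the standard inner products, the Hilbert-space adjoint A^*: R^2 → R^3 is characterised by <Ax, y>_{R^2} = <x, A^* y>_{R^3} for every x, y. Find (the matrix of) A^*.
A^* = A^T =
[[-3, 0],
 [-2, 2],
 [1, -3]]

For real matrices with standard dot products, the defining identity <Ax, y> = <x, A^* y> gives (Ax)^T y = x^T (A^*) y, i.e. x^T A^T y = x^T (A^*) y. Since this holds for all x, y, we must have A^* = A^T. Therefore
A^* =
[[-3, 0],
 [-2, 2],
 [1, -3]].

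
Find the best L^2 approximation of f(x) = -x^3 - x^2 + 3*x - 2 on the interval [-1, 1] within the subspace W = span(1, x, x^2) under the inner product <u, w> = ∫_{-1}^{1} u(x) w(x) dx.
g(x) = -x^2 + 12*x/5 - 2

The best approximation g ∈ W is the orthogonal projection of f onto W. Writing g = a_0 + a_1 x + a_2 x^2, the coefficients solve the normal equations G · a = b where
  G_{ij} = <φ_i, φ_j> and b_i = <f, φ_i>, with φ_0 = 1, φ_1 = x, φ_2 = x^2.
G =
  [2, 0, 2/3]
  [0, 2/3, 0]
  [2/3, 0, 2/5],
b = (-14/3, 8/5, -26/15).
Solving gives a_0 = -2, a_1 = 12/5, a_2 = -1, so
  g(x) = -x^2 + 12*x/5 - 2.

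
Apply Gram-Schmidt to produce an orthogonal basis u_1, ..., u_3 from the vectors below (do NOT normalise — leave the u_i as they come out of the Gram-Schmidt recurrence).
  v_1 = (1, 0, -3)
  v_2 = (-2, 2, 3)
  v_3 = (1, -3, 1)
Orthogonal basis:
  u_1 = (1, 0, -3)
  u_2 = (-9/10, 2, -3/10)
  u_3 = (-6/49, -3/49, -2/49)

Apply the Gram-Schmidt recurrence
  u_1 = v_1
  u_i = v_i − Σ_{j<i} ((v_i · u_j) / (u_j · u_j)) · u_j.

Step by step this gives:
  u_1 = (1, 0, -3)
  u_2 = (-9/10, 2, -3/10)
  u_3 = (-6/49, -3/49, -2/49)

Orthogonality check:
  u_2 · u_1 = 0 (should be 0)
  u_3 · u_1 = 0 (should be 0)
  u_3 · u_2 = 0 (should be 0)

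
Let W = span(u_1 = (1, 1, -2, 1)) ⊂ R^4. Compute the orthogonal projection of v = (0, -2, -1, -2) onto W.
proj_W(v) = (-2/7, -2/7, 4/7, -2/7)

Set up U = [u_1 | ... | u_1] ∈ R^(4×1). The projector onto W = col(U) is P = U (U^T U)^(-1) U^T.
Compute U^T U =
  [7],
and U^T v = (-2).
Solve U^T U · c = U^T v for the coefficients: c = (-2/7). The projection is proj_W(v) = U c.
Check: (v - proj_W(v)) · u_1 = 0  (should be 0).
Result: proj_W(v) = (-2/7, -2/7, 4/7, -2/7).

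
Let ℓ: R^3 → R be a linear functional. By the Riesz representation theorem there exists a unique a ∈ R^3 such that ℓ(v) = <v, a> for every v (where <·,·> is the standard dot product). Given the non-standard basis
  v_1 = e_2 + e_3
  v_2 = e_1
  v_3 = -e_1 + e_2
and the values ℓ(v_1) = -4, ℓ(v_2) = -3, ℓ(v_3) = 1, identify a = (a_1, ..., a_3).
a = (-3, -2, -2)

Write a = (a_1, ..., a_3) in the standard basis. For each basis vector v_i, ℓ(v_i) = <v_i, a> is a linear equation in the a_j's. Collect the n equations into a matrix system V a = ℓ, where row i of V is v_i (expressed in the standard basis). Since V is invertible (lower-triangular with 1s on the diagonal, up to permutation), solve by back-substitution:
  V =
[[0, 1, 1],
 [1, 0, 0],
 [-1, 1, 0]]
  V a = (-4, -3, 1)
Solving gives a = (-3, -2, -2).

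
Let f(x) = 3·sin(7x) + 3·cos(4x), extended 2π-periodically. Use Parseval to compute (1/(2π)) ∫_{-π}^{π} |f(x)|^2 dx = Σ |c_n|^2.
Σ |c_n|^2 = 9

Expand |f|^2 and use orthogonality of {sin(nx), cos(mx)} on [-π, π]:
  ∫_{-π}^{π} sin(nx)^2 dx = π, ∫ cos(mx)^2 dx = π, and cross terms integrate to 0.
So ∫_{-π}^{π} f(x)^2 dx = 3^2 · π + 3^2 · π = (9 + 9)π.
Divide by 2π: (9 + 9)/2 = 9.
By Parseval, this equals Σ |c_n|^2.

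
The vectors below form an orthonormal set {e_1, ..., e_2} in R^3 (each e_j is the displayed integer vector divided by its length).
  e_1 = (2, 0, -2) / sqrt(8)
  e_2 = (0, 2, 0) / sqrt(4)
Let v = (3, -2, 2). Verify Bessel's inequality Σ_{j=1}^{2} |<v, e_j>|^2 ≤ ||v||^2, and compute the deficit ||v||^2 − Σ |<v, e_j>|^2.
Σ |<v, e_j>|^2 = 9/2; ||v||^2 = 17; deficit = 25/2

Write each e_j = u_j / sqrt(<u_j, u_j>) where u_j is the displayed integer vector. Then <v, e_j> = <v, u_j> / sqrt(<u_j, u_j>), so |<v, e_j>|^2 = <v, u_j>^2 / <u_j, u_j>.
Coefficients: <v, e_1> = 2/sqrt(8), <v, e_2> = -4/sqrt(4).
Square and sum: Σ |<v, e_j>|^2 = 9/2.
Compute ||v||^2 = v·v = 17.
Deficit = 17 − 9/2 = 25/2 ≥ 0, confirming Bessel's inequality. (The deficit equals ||v − Σ <v,e_j> e_j||^2, the squared distance from v to span{e_j}.)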